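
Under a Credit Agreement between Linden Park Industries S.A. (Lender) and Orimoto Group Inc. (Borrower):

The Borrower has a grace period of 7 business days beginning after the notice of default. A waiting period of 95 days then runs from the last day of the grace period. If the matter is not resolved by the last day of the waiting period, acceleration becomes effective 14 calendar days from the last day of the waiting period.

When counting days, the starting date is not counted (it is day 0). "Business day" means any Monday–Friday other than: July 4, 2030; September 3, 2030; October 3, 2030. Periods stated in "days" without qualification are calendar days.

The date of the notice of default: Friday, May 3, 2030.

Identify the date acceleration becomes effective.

August 31, 2030

From Friday, May 3, 2030, 7 business days (May 6, May 7, May 8, May 9, May 10, May 13, May 14, skipping weekends) brings us to Tuesday, May 14, 2030, which is the last day of the grace period.
The last day of the waiting period: 95 calendar days after May 14, 2030 is August 17, 2030.
The date acceleration becomes effective: 14 calendar days after August 17, 2030 is August 31, 2030.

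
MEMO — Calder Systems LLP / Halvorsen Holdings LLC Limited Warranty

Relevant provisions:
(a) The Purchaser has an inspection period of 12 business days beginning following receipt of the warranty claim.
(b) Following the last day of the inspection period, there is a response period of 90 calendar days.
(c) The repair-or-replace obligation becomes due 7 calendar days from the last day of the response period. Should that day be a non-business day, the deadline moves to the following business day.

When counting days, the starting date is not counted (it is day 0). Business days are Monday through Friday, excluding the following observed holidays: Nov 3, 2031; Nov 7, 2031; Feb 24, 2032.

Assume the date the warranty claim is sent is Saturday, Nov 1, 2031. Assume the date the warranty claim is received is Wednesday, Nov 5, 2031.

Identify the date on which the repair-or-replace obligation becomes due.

From Wednesday, Nov 5, 2031, 12 business days (Nov 6, Nov 10, Nov 11, Nov 12, …, Nov 20, Nov 21, Nov 24, skipping weekends and the listed holiday on Nov 7) brings us to Monday, Nov 24, 2031, which is the last day of the inspection period.
The last day of the response period: Nov 24, 2031 + 90 days = Feb 22, 2032.
The date on which the repair-or-replace obligation becomes due: Feb 22, 2032 + 7 days = Feb 29, 2032. That falls on a Sunday, so it rolls to the next business day, Monday, Mar 1, 2032.

Mar 1, 2032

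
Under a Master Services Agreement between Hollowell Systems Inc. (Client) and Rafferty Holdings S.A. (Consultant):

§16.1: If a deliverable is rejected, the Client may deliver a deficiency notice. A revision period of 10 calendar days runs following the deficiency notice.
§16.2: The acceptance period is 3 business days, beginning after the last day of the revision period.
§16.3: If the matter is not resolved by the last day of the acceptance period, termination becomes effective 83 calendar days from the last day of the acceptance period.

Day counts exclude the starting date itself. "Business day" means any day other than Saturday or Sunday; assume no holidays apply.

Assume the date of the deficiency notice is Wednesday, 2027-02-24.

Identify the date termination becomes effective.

The last day of the revision period: 2027-02-24 + 10 days = 2027-03-06.
From Saturday, 2027-03-06, 3 business days (Mar 8, Mar 9, Mar 10, skipping weekends) brings us to Wednesday, 2027-03-10, which is the last day of the acceptance period.
The date termination becomes effective: 2027-03-10 + 83 days = 2027-06-01.

2027-06-01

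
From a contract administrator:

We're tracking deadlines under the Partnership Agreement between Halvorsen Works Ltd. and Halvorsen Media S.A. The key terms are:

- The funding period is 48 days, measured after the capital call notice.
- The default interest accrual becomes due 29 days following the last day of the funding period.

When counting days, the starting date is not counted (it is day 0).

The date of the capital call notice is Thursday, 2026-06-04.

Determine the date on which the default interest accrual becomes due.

The last day of the funding period: 2026-06-04 + 48 days = 2026-07-22.
The date on which the default interest accrual becomes due: 29 calendar days after 2026-07-22 is 2026-08-20.

2026-08-20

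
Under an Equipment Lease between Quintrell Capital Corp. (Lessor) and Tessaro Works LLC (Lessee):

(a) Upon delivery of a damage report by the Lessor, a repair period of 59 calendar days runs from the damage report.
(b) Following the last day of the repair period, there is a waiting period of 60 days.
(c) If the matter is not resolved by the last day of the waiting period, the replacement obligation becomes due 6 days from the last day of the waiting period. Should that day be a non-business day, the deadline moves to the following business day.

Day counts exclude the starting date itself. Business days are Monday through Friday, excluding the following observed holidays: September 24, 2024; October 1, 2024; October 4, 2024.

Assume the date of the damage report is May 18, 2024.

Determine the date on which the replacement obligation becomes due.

September 20, 2024

Adding 59 calendar days to May 18, 2024 gives July 16, 2024, which is the last day of the repair period.
The last day of the waiting period: 60 calendar days after July 16, 2024 is September 14, 2024.
The date on which the replacement obligation becomes due: 6 calendar days after September 14, 2024 is September 20, 2024. September 20, 2024 is a Friday and is not a listed holiday, so no roll-forward applies.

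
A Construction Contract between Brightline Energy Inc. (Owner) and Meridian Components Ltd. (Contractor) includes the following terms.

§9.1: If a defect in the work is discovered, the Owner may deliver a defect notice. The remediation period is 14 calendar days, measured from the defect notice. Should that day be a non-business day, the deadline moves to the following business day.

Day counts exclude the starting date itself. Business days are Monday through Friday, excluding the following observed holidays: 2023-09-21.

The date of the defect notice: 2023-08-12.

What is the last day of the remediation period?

2023-08-28

Adding 14 calendar days to 2023-08-12 gives 2023-08-26, which is the last day of the remediation period. That falls on a Saturday, so it rolls to the next business day, Monday, 2023-08-28.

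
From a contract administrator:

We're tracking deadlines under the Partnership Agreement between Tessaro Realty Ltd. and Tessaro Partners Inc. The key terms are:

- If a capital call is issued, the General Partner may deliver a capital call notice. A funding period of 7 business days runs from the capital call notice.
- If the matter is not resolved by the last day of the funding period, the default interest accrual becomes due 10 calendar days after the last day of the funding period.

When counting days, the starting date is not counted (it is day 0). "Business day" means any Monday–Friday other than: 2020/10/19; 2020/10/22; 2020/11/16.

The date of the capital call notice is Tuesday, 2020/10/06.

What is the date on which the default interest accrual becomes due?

The last day of the funding period: 7 business days after Tuesday, 2020/10/06, skipping weekends — Oct 7, Oct 8, Oct 9, Oct 12, Oct 13, Oct 14, Oct 15 — lands on Thursday, 2020/10/15.
The date on which the default interest accrual becomes due: 10 calendar days after 2020/10/15 is 2020/10/25.

2020/10/25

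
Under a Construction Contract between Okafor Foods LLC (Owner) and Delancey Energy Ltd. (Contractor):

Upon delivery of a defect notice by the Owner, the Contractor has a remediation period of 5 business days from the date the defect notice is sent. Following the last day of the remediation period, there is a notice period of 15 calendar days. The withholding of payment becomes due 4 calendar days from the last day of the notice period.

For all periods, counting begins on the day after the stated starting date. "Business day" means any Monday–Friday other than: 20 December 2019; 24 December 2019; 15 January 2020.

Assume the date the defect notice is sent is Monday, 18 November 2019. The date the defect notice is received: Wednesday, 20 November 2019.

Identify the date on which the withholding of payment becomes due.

The last day of the remediation period: 5 business days after Monday, 18 November 2019, skipping weekends — Nov 19, Nov 20, Nov 21, Nov 22, Nov 25 — lands on Monday, 25 November 2019.
The last day of the notice period: 15 calendar days after 25 November 2019 is 10 December 2019.
Adding 4 calendar days to 10 December 2019 gives 14 December 2019, which is the date on which the withholding of payment becomes due.

14 December 2019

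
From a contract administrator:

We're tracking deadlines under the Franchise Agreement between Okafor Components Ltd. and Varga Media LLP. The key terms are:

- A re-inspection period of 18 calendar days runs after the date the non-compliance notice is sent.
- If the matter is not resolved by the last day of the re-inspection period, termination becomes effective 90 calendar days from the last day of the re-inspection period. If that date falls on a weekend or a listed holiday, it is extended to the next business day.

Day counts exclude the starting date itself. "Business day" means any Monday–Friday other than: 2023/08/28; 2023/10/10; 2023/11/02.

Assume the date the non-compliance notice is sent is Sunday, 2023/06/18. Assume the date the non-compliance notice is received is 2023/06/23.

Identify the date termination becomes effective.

2023/10/04

The last day of the re-inspection period: 2023/06/18 + 18 days = 2023/07/06.
Adding 90 calendar days to 2023/07/06 gives 2023/10/04, which is the date termination becomes effective. 2023/10/04 is a Wednesday and is not a listed holiday, so no roll-forward applies.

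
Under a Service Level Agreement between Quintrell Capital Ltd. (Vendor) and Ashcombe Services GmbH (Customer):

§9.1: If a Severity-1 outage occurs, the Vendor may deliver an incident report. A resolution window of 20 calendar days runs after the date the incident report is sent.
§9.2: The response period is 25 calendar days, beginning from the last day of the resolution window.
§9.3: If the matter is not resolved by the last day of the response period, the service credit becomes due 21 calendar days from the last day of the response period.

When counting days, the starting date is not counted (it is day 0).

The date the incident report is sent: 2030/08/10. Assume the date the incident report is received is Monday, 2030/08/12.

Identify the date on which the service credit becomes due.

Adding 20 calendar days to 2030/08/10 gives 2030/08/30, which is the last day of the resolution window.
Adding 25 calendar days to 2030/08/30 gives 2030/09/24, which is the last day of the response period.
Adding 21 calendar days to 2030/09/24 gives 2030/10/15, which is the date on which the service credit becomes due.

2030/10/15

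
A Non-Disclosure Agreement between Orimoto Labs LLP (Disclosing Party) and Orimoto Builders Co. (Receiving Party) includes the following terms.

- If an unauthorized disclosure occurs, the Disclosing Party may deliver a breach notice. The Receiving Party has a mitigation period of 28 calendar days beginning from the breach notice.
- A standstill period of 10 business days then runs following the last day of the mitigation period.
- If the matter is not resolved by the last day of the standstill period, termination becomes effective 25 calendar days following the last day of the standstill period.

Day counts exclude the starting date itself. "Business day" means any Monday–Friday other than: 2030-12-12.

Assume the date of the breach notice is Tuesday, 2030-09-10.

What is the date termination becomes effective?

Adding 28 calendar days to 2030-09-10 gives 2030-10-08, which is the last day of the mitigation period.
The last day of the standstill period: 10 business days after Tuesday, 2030-10-08, skipping weekends — Oct 9, Oct 10, Oct 11, Oct 14, Oct 15, Oct 16, Oct 17, Oct 18, Oct 21, Oct 22 — lands on Tuesday, 2030-10-22.
The date termination becomes effective: 2030-10-22 + 25 days = 2030-11-16.

2030-11-16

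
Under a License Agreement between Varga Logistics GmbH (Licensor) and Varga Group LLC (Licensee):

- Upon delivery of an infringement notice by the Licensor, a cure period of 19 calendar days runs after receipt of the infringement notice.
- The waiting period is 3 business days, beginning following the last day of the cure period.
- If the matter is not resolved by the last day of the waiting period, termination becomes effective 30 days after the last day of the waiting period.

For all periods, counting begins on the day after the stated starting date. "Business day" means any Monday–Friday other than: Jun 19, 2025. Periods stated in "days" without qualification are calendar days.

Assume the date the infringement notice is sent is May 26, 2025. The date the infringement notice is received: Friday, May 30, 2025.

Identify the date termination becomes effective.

Jul 24, 2025

The last day of the cure period: 19 calendar days after May 30, 2025 is Jun 18, 2025.
The last day of the waiting period: 3 business days after Wednesday, Jun 18, 2025, skipping weekends and the listed holiday on Jun 19 — Jun 20, Jun 23, Jun 24 — lands on Tuesday, Jun 24, 2025.
The date termination becomes effective: Jun 24, 2025 + 30 days = Jul 24, 2025.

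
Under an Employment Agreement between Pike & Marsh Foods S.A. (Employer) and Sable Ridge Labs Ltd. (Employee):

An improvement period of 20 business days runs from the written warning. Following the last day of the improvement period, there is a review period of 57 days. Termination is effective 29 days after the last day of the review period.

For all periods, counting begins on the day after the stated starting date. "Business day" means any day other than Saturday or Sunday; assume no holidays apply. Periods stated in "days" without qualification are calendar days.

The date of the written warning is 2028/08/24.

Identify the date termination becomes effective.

The last day of the improvement period: counting 20 business days from Thursday, 2028/08/24 (Aug 25, Aug 28, Aug 29, Aug 30, …, Sep 19, Sep 20, Sep 21, skipping weekends) reaches Thursday, 2028/09/21.
The last day of the review period: 2028/09/21 + 57 days = 2028/11/17.
The date termination becomes effective: 29 calendar days after 2028/11/17 is 2028/12/16.

2028/12/16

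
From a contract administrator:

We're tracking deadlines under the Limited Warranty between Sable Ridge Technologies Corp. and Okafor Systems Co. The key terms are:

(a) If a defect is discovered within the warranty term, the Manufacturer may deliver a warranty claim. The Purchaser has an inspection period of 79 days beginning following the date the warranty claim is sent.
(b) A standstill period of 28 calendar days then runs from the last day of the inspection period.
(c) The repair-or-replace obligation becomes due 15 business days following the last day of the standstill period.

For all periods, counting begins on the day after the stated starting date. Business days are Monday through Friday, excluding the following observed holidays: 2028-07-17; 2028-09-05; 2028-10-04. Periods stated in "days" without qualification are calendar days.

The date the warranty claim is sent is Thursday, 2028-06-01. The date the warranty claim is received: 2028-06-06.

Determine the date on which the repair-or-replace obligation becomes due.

2028-10-09

The last day of the inspection period: 2028-06-01 + 79 days = 2028-08-19.
The last day of the standstill period: 28 calendar days after 2028-08-19 is 2028-09-16.
The date on which the repair-or-replace obligation becomes due: 15 business days after Saturday, 2028-09-16, skipping weekends and the listed holiday on Oct 4 — Sep 18, Sep 19, Sep 20, Sep 21, …, Oct 5, Oct 6, Oct 9 — lands on Monday, 2028-10-09.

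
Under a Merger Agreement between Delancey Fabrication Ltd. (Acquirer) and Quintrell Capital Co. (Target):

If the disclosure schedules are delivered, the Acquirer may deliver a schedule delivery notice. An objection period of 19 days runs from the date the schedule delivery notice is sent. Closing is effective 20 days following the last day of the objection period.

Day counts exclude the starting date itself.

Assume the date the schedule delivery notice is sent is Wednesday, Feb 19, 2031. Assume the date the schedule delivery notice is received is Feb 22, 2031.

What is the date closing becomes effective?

The last day of the objection period: 19 calendar days after Feb 19, 2031 is Mar 10, 2031.
Adding 20 calendar days to Mar 10, 2031 gives Mar 30, 2031, which is the date closing becomes effective.

Mar 30, 2031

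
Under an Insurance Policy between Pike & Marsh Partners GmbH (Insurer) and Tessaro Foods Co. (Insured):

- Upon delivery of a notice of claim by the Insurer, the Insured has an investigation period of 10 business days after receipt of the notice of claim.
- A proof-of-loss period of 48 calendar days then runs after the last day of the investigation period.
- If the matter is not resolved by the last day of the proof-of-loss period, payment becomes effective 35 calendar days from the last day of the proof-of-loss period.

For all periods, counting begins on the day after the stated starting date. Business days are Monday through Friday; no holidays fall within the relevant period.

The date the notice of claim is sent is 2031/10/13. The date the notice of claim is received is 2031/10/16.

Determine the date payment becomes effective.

2032/01/21

From Thursday, 2031/10/16, 10 business days (Oct 17, Oct 20, Oct 21, Oct 22, Oct 23, Oct 24, Oct 27, Oct 28, Oct 29, Oct 30, skipping weekends) brings us to Thursday, 2031/10/30, which is the last day of the investigation period.
The last day of the proof-of-loss period: 2031/10/30 + 48 days = 2031/12/17.
Adding 35 calendar days to 2031/12/17 gives 2032/01/21, which is the date payment becomes effective.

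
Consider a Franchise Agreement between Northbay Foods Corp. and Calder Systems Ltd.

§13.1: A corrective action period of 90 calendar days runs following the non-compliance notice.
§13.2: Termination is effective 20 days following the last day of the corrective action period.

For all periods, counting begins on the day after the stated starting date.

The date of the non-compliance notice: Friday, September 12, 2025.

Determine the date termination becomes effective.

December 31, 2025

Adding 90 calendar days to September 12, 2025 gives December 11, 2025, which is the last day of the corrective action period.
The date termination becomes effective: December 11, 2025 + 20 days = December 31, 2025.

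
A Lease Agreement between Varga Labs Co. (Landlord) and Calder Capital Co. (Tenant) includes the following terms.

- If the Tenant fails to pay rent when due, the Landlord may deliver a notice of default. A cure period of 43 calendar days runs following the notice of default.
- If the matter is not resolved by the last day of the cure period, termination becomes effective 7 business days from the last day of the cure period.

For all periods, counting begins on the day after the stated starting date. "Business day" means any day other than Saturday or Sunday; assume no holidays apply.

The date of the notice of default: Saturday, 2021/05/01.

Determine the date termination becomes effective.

The last day of the cure period: 43 calendar days after 2021/05/01 is 2021/06/13.
The date termination becomes effective: counting 7 business days from Sunday, 2021/06/13 (Jun 14, Jun 15, Jun 16, Jun 17, Jun 18, Jun 21, Jun 22, skipping weekends) reaches Tuesday, 2021/06/22.

2021/06/22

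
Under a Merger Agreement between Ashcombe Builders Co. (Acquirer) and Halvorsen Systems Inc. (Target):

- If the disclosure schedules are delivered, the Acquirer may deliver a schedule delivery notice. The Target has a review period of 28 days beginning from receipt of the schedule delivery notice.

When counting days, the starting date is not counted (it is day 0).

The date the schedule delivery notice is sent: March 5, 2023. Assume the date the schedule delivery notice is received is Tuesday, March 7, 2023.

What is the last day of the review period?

Adding 28 calendar days to March 7, 2023 gives April 4, 2023, which is the last day of the review period.

April 4, 2023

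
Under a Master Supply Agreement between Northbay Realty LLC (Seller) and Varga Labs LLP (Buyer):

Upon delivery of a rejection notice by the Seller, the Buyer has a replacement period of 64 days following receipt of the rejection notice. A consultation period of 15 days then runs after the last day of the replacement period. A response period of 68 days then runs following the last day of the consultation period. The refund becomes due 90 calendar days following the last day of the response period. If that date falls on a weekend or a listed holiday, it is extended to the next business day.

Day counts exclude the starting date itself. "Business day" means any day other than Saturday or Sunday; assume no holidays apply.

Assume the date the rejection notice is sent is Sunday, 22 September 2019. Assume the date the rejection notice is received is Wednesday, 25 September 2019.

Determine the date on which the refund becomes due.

19 May 2020

Adding 64 calendar days to 25 September 2019 gives 28 November 2019, which is the last day of the replacement period.
The last day of the consultation period: 15 calendar days after 28 November 2019 is 13 December 2019.
The last day of the response period: 68 calendar days after 13 December 2019 is 19 February 2020.
The date on which the refund becomes due: 90 calendar days after 19 February 2020 is 19 May 2020. 19 May 2020 is a Tuesday, so no roll-forward applies.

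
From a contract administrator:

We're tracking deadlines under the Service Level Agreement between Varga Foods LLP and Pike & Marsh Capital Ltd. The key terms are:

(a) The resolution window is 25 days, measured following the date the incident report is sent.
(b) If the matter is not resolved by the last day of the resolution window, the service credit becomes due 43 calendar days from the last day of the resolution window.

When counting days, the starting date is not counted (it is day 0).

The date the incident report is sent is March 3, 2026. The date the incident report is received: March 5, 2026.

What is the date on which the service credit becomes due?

May 10, 2026

The last day of the resolution window: March 3, 2026 + 25 days = March 28, 2026.
The date on which the service credit becomes due: 43 calendar days after March 28, 2026 is May 10, 2026.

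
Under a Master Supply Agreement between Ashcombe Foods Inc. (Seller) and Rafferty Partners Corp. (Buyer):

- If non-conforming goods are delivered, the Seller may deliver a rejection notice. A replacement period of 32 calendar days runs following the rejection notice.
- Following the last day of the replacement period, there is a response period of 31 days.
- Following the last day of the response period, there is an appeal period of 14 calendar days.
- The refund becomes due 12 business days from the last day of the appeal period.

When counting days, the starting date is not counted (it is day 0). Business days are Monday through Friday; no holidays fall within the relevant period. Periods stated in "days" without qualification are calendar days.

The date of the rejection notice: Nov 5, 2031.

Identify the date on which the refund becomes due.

Adding 32 calendar days to Nov 5, 2031 gives Dec 7, 2031, which is the last day of the replacement period.
The last day of the response period: 31 calendar days after Dec 7, 2031 is Jan 7, 2032.
The last day of the appeal period: 14 calendar days after Jan 7, 2032 is Jan 21, 2032.
The date on which the refund becomes due: counting 12 business days from Wednesday, Jan 21, 2032 (Jan 22, Jan 23, Jan 26, Jan 27, …, Feb 4, Feb 5, Feb 6, skipping weekends) reaches Friday, Feb 6, 2032.

Feb 6, 2032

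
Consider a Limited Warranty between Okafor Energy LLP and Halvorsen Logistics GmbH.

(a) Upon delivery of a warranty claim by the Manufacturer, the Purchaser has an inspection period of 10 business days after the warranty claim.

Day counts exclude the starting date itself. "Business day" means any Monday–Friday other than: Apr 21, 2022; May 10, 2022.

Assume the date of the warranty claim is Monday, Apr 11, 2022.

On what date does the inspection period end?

Apr 26, 2022

From Monday, Apr 11, 2022, 10 business days (Apr 12, Apr 13, Apr 14, Apr 15, Apr 18, Apr 19, Apr 20, Apr 22, Apr 25, Apr 26, skipping weekends and the listed holiday on Apr 21) brings us to Tuesday, Apr 26, 2022, which is the last day of the inspection period.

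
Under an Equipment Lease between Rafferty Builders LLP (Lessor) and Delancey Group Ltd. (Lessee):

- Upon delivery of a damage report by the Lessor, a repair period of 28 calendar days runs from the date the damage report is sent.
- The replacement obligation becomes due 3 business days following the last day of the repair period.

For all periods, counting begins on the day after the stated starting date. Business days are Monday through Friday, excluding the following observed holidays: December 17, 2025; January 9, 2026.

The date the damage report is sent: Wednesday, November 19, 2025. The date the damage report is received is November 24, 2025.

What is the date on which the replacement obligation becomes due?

Adding 28 calendar days to November 19, 2025 gives December 17, 2025, which is the last day of the repair period.
The date on which the replacement obligation becomes due: counting 3 business days from Wednesday, December 17, 2025 (Dec 18, Dec 19, Dec 22, skipping weekends) reaches Monday, December 22, 2025.

December 22, 2025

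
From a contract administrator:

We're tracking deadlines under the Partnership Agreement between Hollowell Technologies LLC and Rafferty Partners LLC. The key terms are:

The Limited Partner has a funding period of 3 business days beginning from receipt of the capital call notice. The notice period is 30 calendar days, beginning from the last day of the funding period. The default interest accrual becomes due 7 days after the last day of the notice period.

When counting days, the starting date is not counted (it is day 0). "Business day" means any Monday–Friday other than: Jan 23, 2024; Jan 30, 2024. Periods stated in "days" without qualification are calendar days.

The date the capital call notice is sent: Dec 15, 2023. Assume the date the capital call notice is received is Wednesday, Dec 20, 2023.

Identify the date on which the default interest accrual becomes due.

Jan 31, 2024

From Wednesday, Dec 20, 2023, 3 business days (Dec 21, Dec 22, Dec 25, skipping weekends) brings us to Monday, Dec 25, 2023, which is the last day of the funding period.
The last day of the notice period: Dec 25, 2023 + 30 days = Jan 24, 2024.
The date on which the default interest accrual becomes due: Jan 24, 2024 + 7 days = Jan 31, 2024.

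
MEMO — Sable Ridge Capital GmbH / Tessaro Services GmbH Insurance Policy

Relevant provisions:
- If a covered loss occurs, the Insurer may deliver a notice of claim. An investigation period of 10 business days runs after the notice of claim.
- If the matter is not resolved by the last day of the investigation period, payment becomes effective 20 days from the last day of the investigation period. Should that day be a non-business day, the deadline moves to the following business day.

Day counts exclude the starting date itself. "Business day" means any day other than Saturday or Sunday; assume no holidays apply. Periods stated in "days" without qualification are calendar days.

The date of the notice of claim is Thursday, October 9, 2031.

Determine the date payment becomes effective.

November 12, 2031

From Thursday, October 9, 2031, 10 business days (Oct 10, Oct 13, Oct 14, Oct 15, Oct 16, Oct 17, Oct 20, Oct 21, Oct 22, Oct 23, skipping weekends) brings us to Thursday, October 23, 2031, which is the last day of the investigation period.
The date payment becomes effective: 20 calendar days after October 23, 2031 is November 12, 2031. November 12, 2031 is a Wednesday, so no roll-forward applies.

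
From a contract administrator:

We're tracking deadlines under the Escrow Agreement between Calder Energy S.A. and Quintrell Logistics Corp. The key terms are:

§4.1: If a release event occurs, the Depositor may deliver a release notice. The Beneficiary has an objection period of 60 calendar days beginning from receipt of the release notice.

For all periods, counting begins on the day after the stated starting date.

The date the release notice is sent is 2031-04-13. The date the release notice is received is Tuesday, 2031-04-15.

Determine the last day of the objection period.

The last day of the objection period: 2031-04-15 + 60 days = 2031-06-14.

2031-06-14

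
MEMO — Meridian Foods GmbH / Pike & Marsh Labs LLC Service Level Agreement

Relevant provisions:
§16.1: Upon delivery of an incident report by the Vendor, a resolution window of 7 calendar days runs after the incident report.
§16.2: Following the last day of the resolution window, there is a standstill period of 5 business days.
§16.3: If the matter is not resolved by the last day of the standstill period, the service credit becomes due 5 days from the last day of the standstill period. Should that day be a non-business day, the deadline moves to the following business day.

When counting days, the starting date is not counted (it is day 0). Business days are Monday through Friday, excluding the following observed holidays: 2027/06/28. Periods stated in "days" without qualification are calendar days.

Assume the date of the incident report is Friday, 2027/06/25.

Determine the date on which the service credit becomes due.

Adding 7 calendar days to 2027/06/25 gives 2027/07/02, which is the last day of the resolution window.
The last day of the standstill period: counting 5 business days from Friday, 2027/07/02 (Jul 5, Jul 6, Jul 7, Jul 8, Jul 9, skipping weekends) reaches Friday, 2027/07/09.
The date on which the service credit becomes due: 5 calendar days after 2027/07/09 is 2027/07/14. 2027/07/14 is a Wednesday and is not a listed holiday, so no roll-forward applies.

2027/07/14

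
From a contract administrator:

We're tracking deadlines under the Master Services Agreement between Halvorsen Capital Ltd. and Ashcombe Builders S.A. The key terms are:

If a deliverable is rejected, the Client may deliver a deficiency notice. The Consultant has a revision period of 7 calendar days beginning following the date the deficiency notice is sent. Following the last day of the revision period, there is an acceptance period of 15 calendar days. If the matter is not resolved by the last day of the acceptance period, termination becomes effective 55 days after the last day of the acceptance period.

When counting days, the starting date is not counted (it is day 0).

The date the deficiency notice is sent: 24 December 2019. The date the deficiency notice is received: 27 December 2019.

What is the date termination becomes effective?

10 March 2020

Adding 7 calendar days to 24 December 2019 gives 31 December 2019, which is the last day of the revision period.
Adding 15 calendar days to 31 December 2019 gives 15 January 2020, which is the last day of the acceptance period.
Adding 55 calendar days to 15 January 2020 gives 10 March 2020, which is the date termination becomes effective.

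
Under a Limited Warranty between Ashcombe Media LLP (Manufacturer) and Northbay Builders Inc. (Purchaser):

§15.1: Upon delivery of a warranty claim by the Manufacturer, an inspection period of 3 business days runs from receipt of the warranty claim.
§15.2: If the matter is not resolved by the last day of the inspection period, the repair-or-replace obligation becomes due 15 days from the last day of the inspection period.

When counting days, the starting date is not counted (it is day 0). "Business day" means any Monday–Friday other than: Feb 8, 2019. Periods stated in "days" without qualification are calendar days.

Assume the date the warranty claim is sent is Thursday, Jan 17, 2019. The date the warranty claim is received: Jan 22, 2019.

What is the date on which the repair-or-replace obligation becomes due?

Feb 9, 2019

The last day of the inspection period: counting 3 business days from Tuesday, Jan 22, 2019 (Jan 23, Jan 24, Jan 25, skipping weekends) reaches Friday, Jan 25, 2019.
The date on which the repair-or-replace obligation becomes due: Jan 25, 2019 + 15 days = Feb 9, 2019.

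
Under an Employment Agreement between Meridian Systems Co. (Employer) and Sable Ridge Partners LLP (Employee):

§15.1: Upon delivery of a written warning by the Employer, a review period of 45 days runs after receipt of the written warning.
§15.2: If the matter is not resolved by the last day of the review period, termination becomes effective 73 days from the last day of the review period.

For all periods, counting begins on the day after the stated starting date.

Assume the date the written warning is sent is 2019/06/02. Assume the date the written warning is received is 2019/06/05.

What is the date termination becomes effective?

The last day of the review period: 45 calendar days after 2019/06/05 is 2019/07/20.
The date termination becomes effective: 73 calendar days after 2019/07/20 is 2019/10/01.

2019/10/01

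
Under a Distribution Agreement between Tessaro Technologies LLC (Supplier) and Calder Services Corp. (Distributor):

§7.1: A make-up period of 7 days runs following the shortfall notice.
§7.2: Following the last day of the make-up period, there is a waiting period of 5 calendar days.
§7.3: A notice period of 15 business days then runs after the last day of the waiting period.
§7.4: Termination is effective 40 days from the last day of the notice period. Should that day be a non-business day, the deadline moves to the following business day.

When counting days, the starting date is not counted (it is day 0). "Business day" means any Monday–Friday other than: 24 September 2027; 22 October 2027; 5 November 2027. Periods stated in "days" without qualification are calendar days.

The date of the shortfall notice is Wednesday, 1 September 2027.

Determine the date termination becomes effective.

15 November 2027

The last day of the make-up period: 7 calendar days after 1 September 2027 is 8 September 2027.
Adding 5 calendar days to 8 September 2027 gives 13 September 2027, which is the last day of the waiting period.
The last day of the notice period: 15 business days after Monday, 13 September 2027, skipping weekends and the listed holiday on Sep 24 — Sep 14, Sep 15, Sep 16, Sep 17, …, Oct 1, Oct 4, Oct 5 — lands on Tuesday, 5 October 2027.
The date termination becomes effective: 5 October 2027 + 40 days = 14 November 2027. That falls on a Sunday, so it rolls to the next business day, Monday, 15 November 2027.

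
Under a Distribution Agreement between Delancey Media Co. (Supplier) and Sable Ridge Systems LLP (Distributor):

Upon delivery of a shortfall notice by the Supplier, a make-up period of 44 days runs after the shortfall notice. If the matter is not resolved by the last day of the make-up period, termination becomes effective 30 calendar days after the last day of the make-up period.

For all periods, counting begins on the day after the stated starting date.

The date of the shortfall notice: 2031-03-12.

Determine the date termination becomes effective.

Adding 44 calendar days to 2031-03-12 gives 2031-04-25, which is the last day of the make-up period.
The date termination becomes effective: 2031-04-25 + 30 days = 2031-05-25.

2031-05-25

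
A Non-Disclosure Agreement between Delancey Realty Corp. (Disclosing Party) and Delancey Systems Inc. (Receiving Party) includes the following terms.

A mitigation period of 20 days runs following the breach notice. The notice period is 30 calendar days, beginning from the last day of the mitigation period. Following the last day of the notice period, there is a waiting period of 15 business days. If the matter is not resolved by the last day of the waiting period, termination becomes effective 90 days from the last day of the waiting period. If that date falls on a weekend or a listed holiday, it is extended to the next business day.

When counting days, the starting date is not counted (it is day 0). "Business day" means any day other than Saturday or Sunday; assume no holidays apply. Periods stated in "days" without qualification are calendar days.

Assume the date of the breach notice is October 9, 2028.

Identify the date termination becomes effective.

March 19, 2029

The last day of the mitigation period: 20 calendar days after October 9, 2028 is October 29, 2028.
The last day of the notice period: 30 calendar days after October 29, 2028 is November 28, 2028.
The last day of the waiting period: counting 15 business days from Tuesday, November 28, 2028 (Nov 29, Nov 30, Dec 1, Dec 4, …, Dec 15, Dec 18, Dec 19, skipping weekends) reaches Tuesday, December 19, 2028.
Adding 90 calendar days to December 19, 2028 gives March 19, 2029, which is the date termination becomes effective. March 19, 2029 is a Monday, so no roll-forward applies.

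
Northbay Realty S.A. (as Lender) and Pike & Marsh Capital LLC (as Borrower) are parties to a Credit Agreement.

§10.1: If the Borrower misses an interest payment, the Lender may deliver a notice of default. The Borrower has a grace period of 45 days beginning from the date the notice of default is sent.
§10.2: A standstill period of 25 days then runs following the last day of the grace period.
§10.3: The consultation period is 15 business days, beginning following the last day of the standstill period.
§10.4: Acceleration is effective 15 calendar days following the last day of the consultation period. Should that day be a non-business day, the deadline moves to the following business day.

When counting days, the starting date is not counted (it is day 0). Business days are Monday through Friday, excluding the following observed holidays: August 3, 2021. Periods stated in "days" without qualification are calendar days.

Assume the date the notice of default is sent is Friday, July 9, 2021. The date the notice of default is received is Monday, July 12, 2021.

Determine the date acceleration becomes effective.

The last day of the grace period: 45 calendar days after July 9, 2021 is August 23, 2021.
The last day of the standstill period: August 23, 2021 + 25 days = September 17, 2021.
The last day of the consultation period: counting 15 business days from Friday, September 17, 2021 (Sep 20, Sep 21, Sep 22, Sep 23, …, Oct 6, Oct 7, Oct 8, skipping weekends) reaches Friday, October 8, 2021.
Adding 15 calendar days to October 8, 2021 gives October 23, 2021, which is the date acceleration becomes effective. That falls on a Saturday, so it rolls to the next business day, Monday, October 25, 2021.

October 25, 2021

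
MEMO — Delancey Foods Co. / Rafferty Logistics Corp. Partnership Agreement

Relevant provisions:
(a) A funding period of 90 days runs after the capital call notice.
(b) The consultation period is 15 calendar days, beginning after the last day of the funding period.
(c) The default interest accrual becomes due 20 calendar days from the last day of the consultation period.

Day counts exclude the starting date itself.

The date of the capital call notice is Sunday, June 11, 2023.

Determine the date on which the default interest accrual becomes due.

The last day of the funding period: June 11, 2023 + 90 days = September 9, 2023.
Adding 15 calendar days to September 9, 2023 gives September 24, 2023, which is the last day of the consultation period.
The date on which the default interest accrual becomes due: September 24, 2023 + 20 days = October 14, 2023.

October 14, 2023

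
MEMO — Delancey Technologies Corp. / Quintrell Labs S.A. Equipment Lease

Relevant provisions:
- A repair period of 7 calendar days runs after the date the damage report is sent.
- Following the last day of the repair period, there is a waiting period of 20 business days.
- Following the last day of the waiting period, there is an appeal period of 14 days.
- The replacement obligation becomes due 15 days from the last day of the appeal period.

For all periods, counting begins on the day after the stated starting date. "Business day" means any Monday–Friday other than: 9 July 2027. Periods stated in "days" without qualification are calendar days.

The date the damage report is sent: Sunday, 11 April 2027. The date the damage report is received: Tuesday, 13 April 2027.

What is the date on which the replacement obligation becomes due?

The last day of the repair period: 7 calendar days after 11 April 2027 is 18 April 2027.
The last day of the waiting period: 20 business days after Sunday, 18 April 2027, skipping weekends — Apr 19, Apr 20, Apr 21, Apr 22, …, May 12, May 13, May 14 — lands on Friday, 14 May 2027.
The last day of the appeal period: 14 calendar days after 14 May 2027 is 28 May 2027.
Adding 15 calendar days to 28 May 2027 gives 12 June 2027, which is the date on which the replacement obligation becomes due.

12 June 2027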